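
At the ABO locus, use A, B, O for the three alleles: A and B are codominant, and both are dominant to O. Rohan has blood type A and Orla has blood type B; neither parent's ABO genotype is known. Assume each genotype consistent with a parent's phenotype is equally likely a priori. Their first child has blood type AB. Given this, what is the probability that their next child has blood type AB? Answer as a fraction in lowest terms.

25/36

Possible genotypes: Rohan ∈ {AA, AO}; Orla ∈ {BB, BO}.
Weight each parental genotype pair by prior × P(type-AB child):
  AA × BB: posterior weight 4/9; P(next child type AB) = 1.
  AA × BO: posterior weight 2/9; P(next child type AB) = 1/2.
  AO × BB: posterior weight 2/9; P(next child type AB) = 1/2.
  AO × BO: posterior weight 1/9; P(next child type AB) = 1/4.
Weighted sum = 25/36.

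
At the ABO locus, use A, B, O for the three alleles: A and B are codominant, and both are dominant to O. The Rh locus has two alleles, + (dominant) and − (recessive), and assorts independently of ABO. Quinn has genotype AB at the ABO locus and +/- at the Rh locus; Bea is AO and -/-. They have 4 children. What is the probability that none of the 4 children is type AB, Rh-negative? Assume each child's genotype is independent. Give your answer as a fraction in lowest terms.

2401/4096

ABO cross AB × AO → 1/2 A, 1/4 B, 1/4 AB.
Rh cross +/- × -/- → 1/2 Rh+, 1/2 Rh-; so P(type AB, Rh-negative) = 1/4 × 1/2 = 1/8 per child.
P(not type AB, Rh-negative) = 7/8 for one child; (7/8)^4 = 2401/4096.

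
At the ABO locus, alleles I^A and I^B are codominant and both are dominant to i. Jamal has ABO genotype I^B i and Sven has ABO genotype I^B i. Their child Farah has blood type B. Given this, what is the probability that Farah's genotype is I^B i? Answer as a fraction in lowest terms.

Cross I^B i × I^B i → 1/4 I^B I^B, 1/2 I^B i, 1/4 i i.
Type-B genotypes among offspring: I^B I^B (1/4), I^B i (1/2); total 3/4.
P(I^B i | type B) = (1/2) / (3/4) = 2/3.

2/3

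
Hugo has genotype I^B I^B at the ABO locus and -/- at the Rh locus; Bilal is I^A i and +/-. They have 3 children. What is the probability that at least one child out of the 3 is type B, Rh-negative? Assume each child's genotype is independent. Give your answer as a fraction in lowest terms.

ABO cross I^B I^B × I^A i → 1/2 B, 1/2 AB.
Rh cross -/- × +/- → 1/2 Rh+, 1/2 Rh-; so P(type B, Rh-negative) = 1/2 × 1/2 = 1/4 per child.
P(none) = (3/4)^3 = 27/64; P(at least one) = 1 − 27/64 = 37/64.

37/64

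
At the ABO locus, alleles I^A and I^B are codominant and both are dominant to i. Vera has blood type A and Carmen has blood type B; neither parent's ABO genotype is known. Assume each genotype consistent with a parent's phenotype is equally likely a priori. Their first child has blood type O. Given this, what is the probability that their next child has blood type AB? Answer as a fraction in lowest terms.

Possible genotypes: Vera ∈ {I^A I^A, I^A i}; Carmen ∈ {I^B I^B, I^B i}.
Weight each parental genotype pair by prior × P(type-O child):
  I^A i × I^B i: posterior weight 1; P(next child type AB) = 1/4.
Weighted sum = 1/4.

1/4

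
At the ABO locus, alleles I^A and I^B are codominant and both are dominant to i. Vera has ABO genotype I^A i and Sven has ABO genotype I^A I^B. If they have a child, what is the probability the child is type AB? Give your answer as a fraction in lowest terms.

1/4

ABO cross I^A i × I^A I^B → offspring phenotypes: 1/2 A, 1/4 B, 1/4 AB.
So P(type AB) = 1/4.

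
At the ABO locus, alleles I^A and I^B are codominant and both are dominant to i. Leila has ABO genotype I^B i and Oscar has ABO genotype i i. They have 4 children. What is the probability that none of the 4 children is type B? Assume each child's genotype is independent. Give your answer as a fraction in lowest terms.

1/16

ABO cross I^B i × i i → 1/2 O, 1/2 B.
So P(type B) = 1/2 per child.
P(not type B) = 1/2 for one child; (1/2)^4 = 1/16.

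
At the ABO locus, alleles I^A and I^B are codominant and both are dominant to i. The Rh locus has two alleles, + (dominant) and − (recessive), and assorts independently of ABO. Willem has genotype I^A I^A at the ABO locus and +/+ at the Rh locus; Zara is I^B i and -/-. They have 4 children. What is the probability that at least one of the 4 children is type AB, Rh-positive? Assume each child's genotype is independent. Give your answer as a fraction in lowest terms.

15/16

ABO cross I^A I^A × I^B i → 1/2 A, 1/2 AB.
Rh cross +/+ × -/- → 1 Rh+; so P(type AB, Rh-positive) = 1/2 × 1 = 1/2 per child.
P(none) = (1/2)^4 = 1/16; P(at least one) = 1 − 1/16 = 15/16.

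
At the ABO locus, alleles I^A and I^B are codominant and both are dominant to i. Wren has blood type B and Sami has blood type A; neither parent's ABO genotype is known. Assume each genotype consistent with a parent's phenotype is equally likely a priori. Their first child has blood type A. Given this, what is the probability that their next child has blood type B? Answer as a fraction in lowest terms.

Possible genotypes: Wren ∈ {I^B I^B, I^B i}; Sami ∈ {I^A I^A, I^A i}.
Weight each parental genotype pair by prior × P(type-A child):
  I^B i × I^A I^A: posterior weight 2/3; P(next child type B) = 0.
  I^B i × I^A i: posterior weight 1/3; P(next child type B) = 1/4.
Weighted sum = 1/12.

1/12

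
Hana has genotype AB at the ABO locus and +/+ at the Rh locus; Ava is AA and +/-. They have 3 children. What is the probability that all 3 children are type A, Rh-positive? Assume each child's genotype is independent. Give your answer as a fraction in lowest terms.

ABO cross AB × AA → 1/2 A, 1/2 AB.
Rh cross +/+ × +/- → 1 Rh+; so P(type A, Rh-positive) = 1/2 × 1 = 1/2 per child.
All 3 independent: (1/2)^3 = 1/8.

1/8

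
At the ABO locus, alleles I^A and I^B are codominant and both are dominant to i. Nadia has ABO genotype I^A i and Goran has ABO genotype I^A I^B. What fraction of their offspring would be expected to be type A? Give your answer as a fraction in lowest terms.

1/2

ABO cross I^A i × I^A I^B → offspring phenotypes: 1/2 A, 1/4 B, 1/4 AB.
So P(type A) = 1/2.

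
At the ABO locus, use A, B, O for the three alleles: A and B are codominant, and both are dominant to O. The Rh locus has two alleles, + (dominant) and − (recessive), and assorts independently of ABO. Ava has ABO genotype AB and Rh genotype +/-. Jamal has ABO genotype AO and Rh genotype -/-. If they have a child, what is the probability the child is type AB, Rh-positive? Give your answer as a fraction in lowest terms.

ABO cross AB × AO → offspring phenotypes: 1/2 A, 1/4 B, 1/4 AB.
Rh cross +/- × -/- → 1/2 Rh+, 1/2 Rh-.
Independent loci: P(type AB, Rh-positive) = 1/4 × 1/2 = 1/8.

1/8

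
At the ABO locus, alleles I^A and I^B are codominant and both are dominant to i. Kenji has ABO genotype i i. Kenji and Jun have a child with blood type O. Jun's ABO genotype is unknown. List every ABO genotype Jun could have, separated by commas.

For each candidate genotype of Jun, check whether crossing it with i i can produce every observed child phenotype.
  I^A I^A → possible child types {A} ✗
  I^A I^B → possible child types {A, B} ✗
  I^A i → possible child types {O, A} ✓
  I^B I^B → possible child types {B} ✗
  I^B i → possible child types {O, B} ✓
  i i → possible child types {O} ✓

I^A i, I^B i, i i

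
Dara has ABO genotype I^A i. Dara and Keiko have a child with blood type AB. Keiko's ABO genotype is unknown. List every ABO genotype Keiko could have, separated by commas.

I^A I^B, I^B I^B, I^B i

For each candidate genotype of Keiko, check whether crossing it with I^A i can produce every observed child phenotype.
  I^A I^A → possible child types {A} ✗
  I^A I^B → possible child types {A, B, AB} ✓
  I^A i → possible child types {O, A} ✗
  I^B I^B → possible child types {B, AB} ✓
  I^B i → possible child types {O, A, B, AB} ✓
  i i → possible child types {O, A} ✗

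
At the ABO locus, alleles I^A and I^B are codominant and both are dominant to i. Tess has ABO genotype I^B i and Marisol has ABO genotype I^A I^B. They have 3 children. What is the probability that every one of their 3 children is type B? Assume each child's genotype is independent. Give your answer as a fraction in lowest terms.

1/8

ABO cross I^B i × I^A I^B → 1/4 A, 1/2 B, 1/4 AB.
So P(type B) = 1/2 per child.
All 3 independent: (1/2)^3 = 1/8.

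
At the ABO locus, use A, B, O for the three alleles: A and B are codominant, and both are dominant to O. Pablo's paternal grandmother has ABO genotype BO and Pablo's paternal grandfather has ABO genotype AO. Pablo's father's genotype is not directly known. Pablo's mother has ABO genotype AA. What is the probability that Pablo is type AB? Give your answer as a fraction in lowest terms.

Pablo's father's ABO genotype from BO × AO: 1/4 AB, 1/4 AO, 1/4 BO, 1/4 OO.
Crossing each possibility with the mother AA and summing P(type AB): 1/4·1/2 + 1/4·0 + 1/4·1/2 + 1/4·0 = 1/4.

1/4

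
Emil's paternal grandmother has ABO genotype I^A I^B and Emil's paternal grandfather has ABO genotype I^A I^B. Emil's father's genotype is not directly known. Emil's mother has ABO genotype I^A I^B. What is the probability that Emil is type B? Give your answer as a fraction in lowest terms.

Emil's father's ABO genotype from I^A I^B × I^A I^B: 1/4 I^A I^A, 1/2 I^A I^B, 1/4 I^B I^B.
Crossing each possibility with the mother I^A I^B and summing P(type B): 1/4·0 + 1/2·1/4 + 1/4·1/2 = 1/4.

1/4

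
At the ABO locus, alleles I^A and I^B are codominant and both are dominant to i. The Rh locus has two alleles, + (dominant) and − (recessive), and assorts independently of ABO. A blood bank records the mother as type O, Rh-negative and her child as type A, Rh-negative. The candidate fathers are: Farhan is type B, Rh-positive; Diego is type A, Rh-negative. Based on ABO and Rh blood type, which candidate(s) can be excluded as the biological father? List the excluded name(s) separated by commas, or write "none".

Farhan

A candidate is excluded only if no genotype consistent with his phenotype could produce a type A, Rh-negative child with a type O, Rh-negative mother.
Farhan (type B, Rh+): no genotype consistent with that phenotype can produce a type-A Rh- child with a type-O mother.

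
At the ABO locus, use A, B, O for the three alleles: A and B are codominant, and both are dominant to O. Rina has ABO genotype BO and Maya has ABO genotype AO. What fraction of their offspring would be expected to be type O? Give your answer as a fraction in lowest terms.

ABO cross BO × AO → offspring phenotypes: 1/4 O, 1/4 A, 1/4 B, 1/4 AB.
So P(type O) = 1/4.

1/4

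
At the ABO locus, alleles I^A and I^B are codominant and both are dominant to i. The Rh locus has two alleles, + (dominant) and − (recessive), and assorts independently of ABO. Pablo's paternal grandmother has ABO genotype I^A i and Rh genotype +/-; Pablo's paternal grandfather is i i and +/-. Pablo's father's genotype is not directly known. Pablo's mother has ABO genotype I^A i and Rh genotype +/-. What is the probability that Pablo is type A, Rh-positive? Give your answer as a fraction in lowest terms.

Pablo's father's ABO genotype from I^A i × i i: 1/2 I^A i, 1/2 i i.
Crossing each possibility with the mother I^A i and summing P(type A): 1/2·3/4 + 1/2·1/2 = 5/8.
Similarly for Rh via the father's Rh distribution: P(Rh+) = 3/4.
Independent loci: 5/8 × 3/4 = 15/32.

15/32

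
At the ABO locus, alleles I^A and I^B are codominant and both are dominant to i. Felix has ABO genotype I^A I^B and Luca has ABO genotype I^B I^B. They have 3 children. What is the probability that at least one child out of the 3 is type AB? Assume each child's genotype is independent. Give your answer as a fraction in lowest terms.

ABO cross I^A I^B × I^B I^B → 1/2 B, 1/2 AB.
So P(type AB) = 1/2 per child.
P(none) = (1/2)^3 = 1/8; P(at least one) = 1 − 1/8 = 7/8.

7/8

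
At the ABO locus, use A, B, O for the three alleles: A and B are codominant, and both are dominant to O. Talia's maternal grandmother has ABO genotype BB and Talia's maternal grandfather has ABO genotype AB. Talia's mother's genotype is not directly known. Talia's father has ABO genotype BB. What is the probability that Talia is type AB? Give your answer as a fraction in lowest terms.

1/4

Talia's mother's ABO genotype from BB × AB: 1/2 AB, 1/2 BB.
Crossing each possibility with the father BB and summing P(type AB): 1/2·1/2 + 1/2·0 = 1/4.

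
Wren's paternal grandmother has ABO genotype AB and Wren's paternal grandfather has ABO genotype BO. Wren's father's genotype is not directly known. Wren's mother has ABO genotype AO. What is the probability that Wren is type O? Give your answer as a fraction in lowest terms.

1/8

Wren's father's ABO genotype from AB × BO: 1/4 AB, 1/4 AO, 1/4 BB, 1/4 BO.
Crossing each possibility with the mother AO and summing P(type O): 1/4·0 + 1/4·1/4 + 1/4·0 + 1/4·1/4 = 1/8.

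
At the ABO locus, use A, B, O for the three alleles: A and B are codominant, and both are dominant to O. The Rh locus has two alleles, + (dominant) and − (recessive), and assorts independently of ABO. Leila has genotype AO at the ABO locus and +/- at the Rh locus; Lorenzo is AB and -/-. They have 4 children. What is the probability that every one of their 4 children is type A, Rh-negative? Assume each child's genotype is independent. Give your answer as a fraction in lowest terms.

ABO cross AO × AB → 1/2 A, 1/4 B, 1/4 AB.
Rh cross +/- × -/- → 1/2 Rh+, 1/2 Rh-; so P(type A, Rh-negative) = 1/2 × 1/2 = 1/4 per child.
All 4 independent: (1/4)^4 = 1/256.

1/256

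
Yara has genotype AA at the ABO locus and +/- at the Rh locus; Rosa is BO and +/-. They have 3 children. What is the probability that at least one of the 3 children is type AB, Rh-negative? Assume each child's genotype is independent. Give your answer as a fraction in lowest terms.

ABO cross AA × BO → 1/2 A, 1/2 AB.
Rh cross +/- × +/- → 3/4 Rh+, 1/4 Rh-; so P(type AB, Rh-negative) = 1/2 × 1/4 = 1/8 per child.
P(none) = (7/8)^3 = 343/512; P(at least one) = 1 − 343/512 = 169/512.

169/512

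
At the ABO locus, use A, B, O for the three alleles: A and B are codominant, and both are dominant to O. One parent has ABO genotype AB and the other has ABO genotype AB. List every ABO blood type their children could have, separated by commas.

Gametes from AB × AB give offspring ABO genotypes AA, AB, BB, i.e. phenotypes A, B, AB.

A, B, AB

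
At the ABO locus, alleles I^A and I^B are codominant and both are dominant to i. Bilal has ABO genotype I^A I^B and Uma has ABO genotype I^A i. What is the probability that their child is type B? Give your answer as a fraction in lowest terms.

1/4

ABO cross I^A I^B × I^A i → offspring phenotypes: 1/2 A, 1/4 B, 1/4 AB.
So P(type B) = 1/4.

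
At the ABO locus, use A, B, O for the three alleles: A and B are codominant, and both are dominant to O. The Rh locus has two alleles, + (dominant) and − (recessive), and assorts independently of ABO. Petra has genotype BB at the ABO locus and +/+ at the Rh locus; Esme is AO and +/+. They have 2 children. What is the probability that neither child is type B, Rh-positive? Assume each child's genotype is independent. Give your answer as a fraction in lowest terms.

1/4

ABO cross BB × AO → 1/2 B, 1/2 AB.
Rh cross +/+ × +/+ → 1 Rh+; so P(type B, Rh-positive) = 1/2 × 1 = 1/2 per child.
P(not type B, Rh-positive) = 1/2 for one child; (1/2)^2 = 1/4.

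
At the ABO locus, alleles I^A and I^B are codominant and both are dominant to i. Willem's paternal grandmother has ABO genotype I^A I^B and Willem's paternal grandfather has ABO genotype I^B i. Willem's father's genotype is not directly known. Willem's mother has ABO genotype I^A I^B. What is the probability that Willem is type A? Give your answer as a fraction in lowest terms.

Willem's father's ABO genotype from I^A I^B × I^B i: 1/4 I^A I^B, 1/4 I^A i, 1/4 I^B I^B, 1/4 I^B i.
Crossing each possibility with the mother I^A I^B and summing P(type A): 1/4·1/4 + 1/4·1/2 + 1/4·0 + 1/4·1/4 = 1/4.

1/4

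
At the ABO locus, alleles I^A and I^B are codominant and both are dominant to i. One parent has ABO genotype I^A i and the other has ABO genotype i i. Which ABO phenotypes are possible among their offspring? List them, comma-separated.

Gametes from I^A i × i i give offspring ABO genotypes I^A i, i i, i.e. phenotypes O, A.

O, A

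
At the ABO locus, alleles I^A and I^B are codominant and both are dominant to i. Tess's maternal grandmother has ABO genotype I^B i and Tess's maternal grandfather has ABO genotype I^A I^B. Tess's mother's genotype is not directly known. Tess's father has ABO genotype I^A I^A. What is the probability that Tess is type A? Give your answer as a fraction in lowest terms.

1/2

Tess's mother's ABO genotype from I^B i × I^A I^B: 1/4 I^A I^B, 1/4 I^A i, 1/4 I^B I^B, 1/4 I^B i.
Crossing each possibility with the father I^A I^A and summing P(type A): 1/4·1/2 + 1/4·1 + 1/4·0 + 1/4·1/2 = 1/2.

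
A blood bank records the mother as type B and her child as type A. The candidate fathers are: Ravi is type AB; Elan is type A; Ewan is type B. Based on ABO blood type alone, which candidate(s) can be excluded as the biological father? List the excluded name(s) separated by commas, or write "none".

A candidate is excluded only if no genotype consistent with his phenotype could produce a type A child with a type B mother.
Ewan (type B): no genotype consistent with that phenotype can produce a type-A child with a type-B mother.

Ewan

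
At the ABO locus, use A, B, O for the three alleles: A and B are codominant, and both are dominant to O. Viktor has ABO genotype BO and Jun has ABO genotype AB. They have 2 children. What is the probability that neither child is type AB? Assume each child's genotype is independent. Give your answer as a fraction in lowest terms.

9/16

ABO cross BO × AB → 1/4 A, 1/2 B, 1/4 AB.
So P(type AB) = 1/4 per child.
P(not type AB) = 3/4 for one child; (3/4)^2 = 9/16.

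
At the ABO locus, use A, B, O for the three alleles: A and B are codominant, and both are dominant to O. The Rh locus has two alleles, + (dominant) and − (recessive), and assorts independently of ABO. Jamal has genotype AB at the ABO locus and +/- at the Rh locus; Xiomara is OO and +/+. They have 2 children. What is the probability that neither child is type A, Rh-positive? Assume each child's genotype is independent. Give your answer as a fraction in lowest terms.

ABO cross AB × OO → 1/2 A, 1/2 B.
Rh cross +/- × +/+ → 1 Rh+; so P(type A, Rh-positive) = 1/2 × 1 = 1/2 per child.
P(not type A, Rh-positive) = 1/2 for one child; (1/2)^2 = 1/4.

1/4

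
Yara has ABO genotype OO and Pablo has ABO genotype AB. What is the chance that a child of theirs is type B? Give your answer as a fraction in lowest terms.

1/2

ABO cross OO × AB → offspring phenotypes: 1/2 A, 1/2 B.
So P(type B) = 1/2.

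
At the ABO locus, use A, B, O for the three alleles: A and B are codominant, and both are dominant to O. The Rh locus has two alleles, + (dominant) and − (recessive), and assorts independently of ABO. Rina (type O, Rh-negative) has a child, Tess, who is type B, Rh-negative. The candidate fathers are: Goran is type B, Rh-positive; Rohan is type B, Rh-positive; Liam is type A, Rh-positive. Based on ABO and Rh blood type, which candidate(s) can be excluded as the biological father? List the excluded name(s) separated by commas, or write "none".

Liam

A candidate is excluded only if no genotype consistent with his phenotype could produce a type B, Rh-negative child with a type O, Rh-negative mother.
Liam (type A, Rh+): no genotype consistent with that phenotype can produce a type-B Rh- child with a type-O mother.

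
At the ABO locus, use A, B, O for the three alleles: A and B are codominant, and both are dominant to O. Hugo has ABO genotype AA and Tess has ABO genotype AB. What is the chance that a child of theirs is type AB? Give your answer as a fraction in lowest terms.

1/2

ABO cross AA × AB → offspring phenotypes: 1/2 A, 1/2 AB.
So P(type AB) = 1/2.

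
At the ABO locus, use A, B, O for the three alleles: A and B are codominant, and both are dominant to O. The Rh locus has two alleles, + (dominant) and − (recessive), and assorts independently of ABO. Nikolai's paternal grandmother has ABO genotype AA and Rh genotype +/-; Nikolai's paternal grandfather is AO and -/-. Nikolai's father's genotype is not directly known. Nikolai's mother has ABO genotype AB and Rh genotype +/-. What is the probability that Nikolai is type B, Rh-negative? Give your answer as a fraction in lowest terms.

3/64

Nikolai's father's ABO genotype from AA × AO: 1/2 AA, 1/2 AO.
Crossing each possibility with the mother AB and summing P(type B): 1/2·0 + 1/2·1/4 = 1/8.
Similarly for Rh via the father's Rh distribution: P(Rh-) = 3/8.
Independent loci: 1/8 × 3/8 = 3/64.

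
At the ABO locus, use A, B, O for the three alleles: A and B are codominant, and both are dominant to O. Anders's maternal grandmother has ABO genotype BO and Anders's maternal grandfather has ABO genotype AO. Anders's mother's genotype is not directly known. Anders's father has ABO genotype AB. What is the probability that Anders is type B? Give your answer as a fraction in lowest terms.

Anders's mother's ABO genotype from BO × AO: 1/4 AB, 1/4 AO, 1/4 BO, 1/4 OO.
Crossing each possibility with the father AB and summing P(type B): 1/4·1/4 + 1/4·1/4 + 1/4·1/2 + 1/4·1/2 = 3/8.

3/8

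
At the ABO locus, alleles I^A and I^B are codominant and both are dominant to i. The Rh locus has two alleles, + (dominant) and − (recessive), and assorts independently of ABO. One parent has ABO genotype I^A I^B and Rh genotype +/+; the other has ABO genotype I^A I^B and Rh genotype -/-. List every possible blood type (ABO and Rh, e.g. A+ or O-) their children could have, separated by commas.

A+, B+, AB+

Gametes from I^A I^B × I^A I^B give offspring ABO genotypes I^A I^A, I^A I^B, I^B I^B, i.e. phenotypes A, B, AB.
Rh cross +/+ × -/- → phenotypes Rh+.
Combining independently: A+, B+, AB+.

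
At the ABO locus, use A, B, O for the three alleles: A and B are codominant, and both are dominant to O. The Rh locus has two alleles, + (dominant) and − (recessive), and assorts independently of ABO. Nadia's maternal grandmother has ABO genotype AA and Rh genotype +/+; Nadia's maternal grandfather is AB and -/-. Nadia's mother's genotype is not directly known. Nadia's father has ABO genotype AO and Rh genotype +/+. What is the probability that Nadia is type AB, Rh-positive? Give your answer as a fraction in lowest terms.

Nadia's mother's ABO genotype from AA × AB: 1/2 AA, 1/2 AB.
Crossing each possibility with the father AO and summing P(type AB): 1/2·0 + 1/2·1/4 = 1/8.
Similarly for Rh via the mother's Rh distribution: P(Rh+) = 1.
Independent loci: 1/8 × 1 = 1/8.

1/8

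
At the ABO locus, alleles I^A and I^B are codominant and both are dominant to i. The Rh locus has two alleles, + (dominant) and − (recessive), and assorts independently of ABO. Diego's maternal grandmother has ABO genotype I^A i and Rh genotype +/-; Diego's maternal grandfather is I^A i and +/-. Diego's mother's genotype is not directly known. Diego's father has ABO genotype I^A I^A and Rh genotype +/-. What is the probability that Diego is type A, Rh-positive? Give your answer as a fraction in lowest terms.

Diego's mother's ABO genotype from I^A i × I^A i: 1/4 I^A I^A, 1/2 I^A i, 1/4 i i.
Crossing each possibility with the father I^A I^A and summing P(type A): 1/4·1 + 1/2·1 + 1/4·1 = 1.
Similarly for Rh via the mother's Rh distribution: P(Rh+) = 3/4.
Independent loci: 1 × 3/4 = 3/4.

3/4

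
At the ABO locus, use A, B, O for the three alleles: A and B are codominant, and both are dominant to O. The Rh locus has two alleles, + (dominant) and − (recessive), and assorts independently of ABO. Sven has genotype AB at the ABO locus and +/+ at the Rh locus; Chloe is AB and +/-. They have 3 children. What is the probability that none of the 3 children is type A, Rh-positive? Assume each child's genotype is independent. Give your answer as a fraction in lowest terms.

27/64

ABO cross AB × AB → 1/4 A, 1/4 B, 1/2 AB.
Rh cross +/+ × +/- → 1 Rh+; so P(type A, Rh-positive) = 1/4 × 1 = 1/4 per child.
P(not type A, Rh-positive) = 3/4 for one child; (3/4)^3 = 27/64.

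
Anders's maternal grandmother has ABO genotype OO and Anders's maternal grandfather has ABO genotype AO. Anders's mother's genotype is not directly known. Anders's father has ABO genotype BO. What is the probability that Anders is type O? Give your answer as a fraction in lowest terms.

Anders's mother's ABO genotype from OO × AO: 1/2 AO, 1/2 OO.
Crossing each possibility with the father BO and summing P(type O): 1/2·1/4 + 1/2·1/2 = 3/8.

3/8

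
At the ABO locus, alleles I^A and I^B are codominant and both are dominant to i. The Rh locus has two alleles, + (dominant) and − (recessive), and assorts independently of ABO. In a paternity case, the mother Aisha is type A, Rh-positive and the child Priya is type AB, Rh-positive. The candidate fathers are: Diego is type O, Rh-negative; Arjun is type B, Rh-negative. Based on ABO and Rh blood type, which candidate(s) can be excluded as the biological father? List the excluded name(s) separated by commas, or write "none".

Diego

A candidate is excluded only if no genotype consistent with his phenotype could produce a type AB, Rh-positive child with a type A, Rh-positive mother.
Diego (type O, Rh-): no genotype consistent with that phenotype can produce a type-AB Rh+ child with a type-A mother.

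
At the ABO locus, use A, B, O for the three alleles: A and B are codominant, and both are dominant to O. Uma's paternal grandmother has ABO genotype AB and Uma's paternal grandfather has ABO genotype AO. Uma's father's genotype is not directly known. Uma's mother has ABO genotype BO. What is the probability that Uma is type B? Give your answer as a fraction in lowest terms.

3/8

Uma's father's ABO genotype from AB × AO: 1/4 AA, 1/4 AB, 1/4 AO, 1/4 BO.
Crossing each possibility with the mother BO and summing P(type B): 1/4·0 + 1/4·1/2 + 1/4·1/4 + 1/4·3/4 = 3/8.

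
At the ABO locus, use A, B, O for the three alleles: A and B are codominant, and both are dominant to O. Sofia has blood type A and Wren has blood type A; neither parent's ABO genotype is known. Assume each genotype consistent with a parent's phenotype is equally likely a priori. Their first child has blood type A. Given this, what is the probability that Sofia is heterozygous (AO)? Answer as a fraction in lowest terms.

Possible genotypes: Sofia ∈ {AA, AO}; Wren ∈ {AA, AO}.
Weight each parental genotype pair by prior × P(type-A child):
  AA × AA: posterior weight 4/15.
  AA × AO: posterior weight 4/15.
  AO × AA: posterior weight 4/15.
  AO × AO: posterior weight 1/5.
Sum the posterior weight over pairs where Sofia is AO: 7/15.

7/15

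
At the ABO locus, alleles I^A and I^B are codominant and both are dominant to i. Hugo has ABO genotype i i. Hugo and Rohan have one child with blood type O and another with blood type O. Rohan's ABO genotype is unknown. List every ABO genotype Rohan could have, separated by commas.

I^A i, I^B i, i i

For each candidate genotype of Rohan, check whether crossing it with i i can produce every observed child phenotype.
  I^A I^A → possible child types {A} ✗
  I^A I^B → possible child types {A, B} ✗
  I^A i → possible child types {O, A} ✓
  I^B I^B → possible child types {B} ✗
  I^B i → possible child types {O, B} ✓
  i i → possible child types {O} ✓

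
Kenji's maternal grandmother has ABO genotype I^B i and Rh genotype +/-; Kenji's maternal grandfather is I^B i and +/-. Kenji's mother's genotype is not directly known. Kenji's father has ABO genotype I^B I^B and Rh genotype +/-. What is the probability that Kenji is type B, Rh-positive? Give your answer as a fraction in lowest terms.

3/4

Kenji's mother's ABO genotype from I^B i × I^B i: 1/4 I^B I^B, 1/2 I^B i, 1/4 i i.
Crossing each possibility with the father I^B I^B and summing P(type B): 1/4·1 + 1/2·1 + 1/4·1 = 1.
Similarly for Rh via the mother's Rh distribution: P(Rh+) = 3/4.
Independent loci: 1 × 3/4 = 3/4.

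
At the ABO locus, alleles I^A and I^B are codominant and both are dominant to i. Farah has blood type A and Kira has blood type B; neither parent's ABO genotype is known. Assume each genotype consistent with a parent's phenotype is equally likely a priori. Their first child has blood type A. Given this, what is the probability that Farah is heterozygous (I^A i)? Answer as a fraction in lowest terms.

Possible genotypes: Farah ∈ {I^A I^A, I^A i}; Kira ∈ {I^B I^B, I^B i}.
Weight each parental genotype pair by prior × P(type-A child):
  I^A I^A × I^B i: posterior weight 2/3.
  I^A i × I^B i: posterior weight 1/3.
Sum the posterior weight over pairs where Farah is I^A i: 1/3.

1/3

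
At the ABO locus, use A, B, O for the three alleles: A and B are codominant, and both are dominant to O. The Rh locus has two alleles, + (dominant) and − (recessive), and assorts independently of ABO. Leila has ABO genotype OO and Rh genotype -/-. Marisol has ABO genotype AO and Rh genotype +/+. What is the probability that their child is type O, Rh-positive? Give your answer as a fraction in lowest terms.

1/2

ABO cross OO × AO → offspring phenotypes: 1/2 O, 1/2 A.
Rh cross -/- × +/+ → 1 Rh+.
Independent loci: P(type O, Rh-positive) = 1/2 × 1 = 1/2.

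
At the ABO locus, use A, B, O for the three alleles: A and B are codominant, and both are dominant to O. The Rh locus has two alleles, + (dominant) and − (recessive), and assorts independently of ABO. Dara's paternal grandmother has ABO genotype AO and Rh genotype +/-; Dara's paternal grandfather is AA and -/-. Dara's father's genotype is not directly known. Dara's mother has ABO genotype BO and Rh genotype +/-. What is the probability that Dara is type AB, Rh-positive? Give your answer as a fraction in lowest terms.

Dara's father's ABO genotype from AO × AA: 1/2 AA, 1/2 AO.
Crossing each possibility with the mother BO and summing P(type AB): 1/2·1/2 + 1/2·1/4 = 3/8.
Similarly for Rh via the father's Rh distribution: P(Rh+) = 5/8.
Independent loci: 3/8 × 5/8 = 15/64.

15/64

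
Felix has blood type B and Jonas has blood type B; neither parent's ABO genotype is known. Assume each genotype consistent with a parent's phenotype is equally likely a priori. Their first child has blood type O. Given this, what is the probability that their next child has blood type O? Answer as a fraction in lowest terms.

1/4

Possible genotypes: Felix ∈ {I^B I^B, I^B i}; Jonas ∈ {I^B I^B, I^B i}.
Weight each parental genotype pair by prior × P(type-O child):
  I^B i × I^B i: posterior weight 1; P(next child type O) = 1/4.
Weighted sum = 1/4.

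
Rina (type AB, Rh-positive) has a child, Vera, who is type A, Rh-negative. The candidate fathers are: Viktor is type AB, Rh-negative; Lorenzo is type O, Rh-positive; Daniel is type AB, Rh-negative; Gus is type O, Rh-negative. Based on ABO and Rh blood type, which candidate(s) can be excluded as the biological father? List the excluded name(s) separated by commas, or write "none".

none

A candidate is excluded only if no genotype consistent with his phenotype could produce a type A, Rh-negative child with a type AB, Rh-positive mother.
Every candidate has at least one consistent genotype combination, so none can be excluded.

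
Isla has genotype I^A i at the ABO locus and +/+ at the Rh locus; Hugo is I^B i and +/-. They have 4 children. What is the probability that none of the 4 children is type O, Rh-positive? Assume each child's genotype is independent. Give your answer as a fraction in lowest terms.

81/256

ABO cross I^A i × I^B i → 1/4 O, 1/4 A, 1/4 B, 1/4 AB.
Rh cross +/+ × +/- → 1 Rh+; so P(type O, Rh-positive) = 1/4 × 1 = 1/4 per child.
P(not type O, Rh-positive) = 3/4 for one child; (3/4)^4 = 81/256.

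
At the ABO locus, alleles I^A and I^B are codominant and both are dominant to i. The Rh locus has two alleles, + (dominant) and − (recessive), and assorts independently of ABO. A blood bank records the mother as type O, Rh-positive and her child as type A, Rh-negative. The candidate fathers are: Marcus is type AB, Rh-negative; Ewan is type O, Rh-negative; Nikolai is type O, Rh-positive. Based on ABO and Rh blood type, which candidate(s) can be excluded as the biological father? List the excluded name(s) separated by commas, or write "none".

A candidate is excluded only if no genotype consistent with his phenotype could produce a type A, Rh-negative child with a type O, Rh-positive mother.
Ewan (type O, Rh-): no genotype consistent with that phenotype can produce a type-A Rh- child with a type-O mother.
Nikolai (type O, Rh+): no genotype consistent with that phenotype can produce a type-A Rh- child with a type-O mother.

Ewan, Nikolai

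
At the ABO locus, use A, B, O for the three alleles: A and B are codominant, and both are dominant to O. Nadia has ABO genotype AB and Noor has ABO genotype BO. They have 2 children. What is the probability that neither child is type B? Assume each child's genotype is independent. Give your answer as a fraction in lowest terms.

1/4

ABO cross AB × BO → 1/4 A, 1/2 B, 1/4 AB.
So P(type B) = 1/2 per child.
P(not type B) = 1/2 for one child; (1/2)^2 = 1/4.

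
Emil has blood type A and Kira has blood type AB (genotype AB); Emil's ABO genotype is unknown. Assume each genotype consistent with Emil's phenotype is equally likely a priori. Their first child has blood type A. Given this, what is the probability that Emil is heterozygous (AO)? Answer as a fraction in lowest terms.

1/2

Possible genotypes: Emil ∈ {AA, AO}; Kira ∈ {AB}.
Weight each parental genotype pair by prior × P(type-A child):
  AA × AB: posterior weight 1/2.
  AO × AB: posterior weight 1/2.
Sum the posterior weight over pairs where Emil is AO: 1/2.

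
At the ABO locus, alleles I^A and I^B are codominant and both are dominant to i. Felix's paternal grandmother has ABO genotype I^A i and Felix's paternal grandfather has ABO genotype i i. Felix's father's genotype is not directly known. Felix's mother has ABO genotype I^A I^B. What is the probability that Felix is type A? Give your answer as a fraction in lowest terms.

Felix's father's ABO genotype from I^A i × i i: 1/2 I^A i, 1/2 i i.
Crossing each possibility with the mother I^A I^B and summing P(type A): 1/2·1/2 + 1/2·1/2 = 1/2.

1/2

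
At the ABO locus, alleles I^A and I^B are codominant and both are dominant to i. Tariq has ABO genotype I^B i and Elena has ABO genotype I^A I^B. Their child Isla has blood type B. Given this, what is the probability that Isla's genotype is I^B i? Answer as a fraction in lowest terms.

Cross I^B i × I^A I^B → 1/4 I^A I^B, 1/4 I^A i, 1/4 I^B I^B, 1/4 I^B i.
Type-B genotypes among offspring: I^B I^B (1/4), I^B i (1/4); total 1/2.
P(I^B i | type B) = (1/4) / (1/2) = 1/2.

1/2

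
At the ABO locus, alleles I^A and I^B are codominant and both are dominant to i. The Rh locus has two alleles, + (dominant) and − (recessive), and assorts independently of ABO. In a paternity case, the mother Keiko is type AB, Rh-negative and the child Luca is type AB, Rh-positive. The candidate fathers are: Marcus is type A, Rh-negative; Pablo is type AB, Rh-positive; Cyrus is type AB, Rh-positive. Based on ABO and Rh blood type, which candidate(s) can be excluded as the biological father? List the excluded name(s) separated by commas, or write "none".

Marcus

A candidate is excluded only if no genotype consistent with his phenotype could produce a type AB, Rh-positive child with a type AB, Rh-negative mother.
Marcus (type A, Rh-): no genotype consistent with that phenotype can produce a type-AB Rh+ child with a type-AB mother.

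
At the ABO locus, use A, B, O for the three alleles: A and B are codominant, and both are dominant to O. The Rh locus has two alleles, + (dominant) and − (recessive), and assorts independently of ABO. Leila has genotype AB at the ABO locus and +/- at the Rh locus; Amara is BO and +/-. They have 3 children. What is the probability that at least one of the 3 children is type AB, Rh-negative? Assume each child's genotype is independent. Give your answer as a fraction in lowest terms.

ABO cross AB × BO → 1/4 A, 1/2 B, 1/4 AB.
Rh cross +/- × +/- → 3/4 Rh+, 1/4 Rh-; so P(type AB, Rh-negative) = 1/4 × 1/4 = 1/16 per child.
P(none) = (15/16)^3 = 3375/4096; P(at least one) = 1 − 3375/4096 = 721/4096.

721/4096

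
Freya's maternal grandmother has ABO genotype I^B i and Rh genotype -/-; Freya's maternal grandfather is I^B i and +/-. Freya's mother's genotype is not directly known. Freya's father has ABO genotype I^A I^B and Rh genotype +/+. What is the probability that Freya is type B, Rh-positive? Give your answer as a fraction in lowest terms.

1/2

Freya's mother's ABO genotype from I^B i × I^B i: 1/4 I^B I^B, 1/2 I^B i, 1/4 i i.
Crossing each possibility with the father I^A I^B and summing P(type B): 1/4·1/2 + 1/2·1/2 + 1/4·1/2 = 1/2.
Similarly for Rh via the mother's Rh distribution: P(Rh+) = 1.
Independent loci: 1/2 × 1 = 1/2.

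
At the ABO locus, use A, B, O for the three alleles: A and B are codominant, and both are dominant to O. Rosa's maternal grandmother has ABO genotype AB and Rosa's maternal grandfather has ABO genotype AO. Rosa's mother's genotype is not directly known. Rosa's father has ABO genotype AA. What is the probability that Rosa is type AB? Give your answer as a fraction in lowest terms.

Rosa's mother's ABO genotype from AB × AO: 1/4 AA, 1/4 AB, 1/4 AO, 1/4 BO.
Crossing each possibility with the father AA and summing P(type AB): 1/4·0 + 1/4·1/2 + 1/4·0 + 1/4·1/2 = 1/4.

1/4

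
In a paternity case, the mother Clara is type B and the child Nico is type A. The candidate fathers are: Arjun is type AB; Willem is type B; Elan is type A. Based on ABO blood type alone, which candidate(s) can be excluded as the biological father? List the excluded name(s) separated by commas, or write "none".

A candidate is excluded only if no genotype consistent with his phenotype could produce a type A child with a type B mother.
Willem (type B): no genotype consistent with that phenotype can produce a type-A child with a type-B mother.

Willem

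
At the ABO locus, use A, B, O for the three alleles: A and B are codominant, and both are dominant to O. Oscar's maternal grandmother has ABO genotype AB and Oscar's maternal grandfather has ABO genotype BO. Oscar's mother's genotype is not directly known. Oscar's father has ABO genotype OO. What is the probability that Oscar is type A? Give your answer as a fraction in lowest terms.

1/4

Oscar's mother's ABO genotype from AB × BO: 1/4 AB, 1/4 AO, 1/4 BB, 1/4 BO.
Crossing each possibility with the father OO and summing P(type A): 1/4·1/2 + 1/4·1/2 + 1/4·0 + 1/4·0 = 1/4.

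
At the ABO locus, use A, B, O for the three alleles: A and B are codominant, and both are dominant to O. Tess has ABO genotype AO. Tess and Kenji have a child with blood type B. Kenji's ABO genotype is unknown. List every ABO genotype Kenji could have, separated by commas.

AB, BB, BO

For each candidate genotype of Kenji, check whether crossing it with AO can produce every observed child phenotype.
  AA → possible child types {A} ✗
  AB → possible child types {A, B, AB} ✓
  AO → possible child types {O, A} ✗
  BB → possible child types {B, AB} ✓
  BO → possible child types {O, A, B, AB} ✓
  OO → possible child types {O, A} ✗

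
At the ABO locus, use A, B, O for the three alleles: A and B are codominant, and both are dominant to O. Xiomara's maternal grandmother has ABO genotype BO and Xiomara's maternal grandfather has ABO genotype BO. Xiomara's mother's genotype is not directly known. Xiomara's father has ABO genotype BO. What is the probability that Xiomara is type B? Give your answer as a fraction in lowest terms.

Xiomara's mother's ABO genotype from BO × BO: 1/4 BB, 1/2 BO, 1/4 OO.
Crossing each possibility with the father BO and summing P(type B): 1/4·1 + 1/2·3/4 + 1/4·1/2 = 3/4.

3/4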